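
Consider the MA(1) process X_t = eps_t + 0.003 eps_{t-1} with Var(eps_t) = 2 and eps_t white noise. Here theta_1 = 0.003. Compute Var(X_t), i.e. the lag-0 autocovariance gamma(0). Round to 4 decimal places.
\gamma(0) = 2.0000

For an MA(q) process X_t = eps_t + sum_i theta_i eps_{t-i} with
Var(eps_t) = sigma^2, the variance is
  gamma(0) = sigma^2 * (1 + sum_i theta_i^2).
  sum_i theta_i^2 = (0.003)^2 = 0.000009.
  gamma(0) = 2 * (1 + 0.000009) = 2 * 1.000009 = 2.000018, which rounds to 2.0000.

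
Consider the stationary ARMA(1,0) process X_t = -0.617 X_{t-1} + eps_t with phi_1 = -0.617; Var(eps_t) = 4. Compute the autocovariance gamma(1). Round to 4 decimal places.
\gamma(1) = -3.9851

Multiply the model equation by X_{t-k} and take expectations. With theta_0 = psi_0 = 1 and psi_j the MA(infinity) weights, this gives
  gamma(k) - sum_i phi_i gamma(k-i) = c_k,
  c_k = sigma^2 * sum_{j=k..q} theta_j psi_{j-k}   (c_k = 0 for k > q),
using gamma(-m) = gamma(m).
Pure AR (q = 0): c_0 = sigma^2 = 4, c_k = 0 for k >= 1.
Equations for k = 0 and k = 1 (AR order 1):
  gamma(0) = phi_1 gamma(1) + c_0
  gamma(1) = phi_1 gamma(0) + c_1
Substituting the second into the first: gamma(0) (1 - phi_1^2) = c_0 + phi_1 c_1, so
  gamma(0) = c_0 / (1 - phi_1^2) = 4 / (1 - (-0.617)^2) = 4 / 0.619311 = 6.45879.
  gamma(1) = phi_1 gamma(0) = (-0.617)(6.45879) = -3.985074.
Therefore gamma(1) = -3.9851 (to 4 decimal places).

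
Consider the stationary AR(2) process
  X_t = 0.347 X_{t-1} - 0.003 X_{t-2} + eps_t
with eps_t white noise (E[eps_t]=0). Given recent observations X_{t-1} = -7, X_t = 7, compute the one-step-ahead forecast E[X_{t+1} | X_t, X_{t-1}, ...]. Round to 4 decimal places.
E[X_{t+1} \mid \mathcal F_t] = 2.4500

For an AR(p) model X_t = c + sum_i phi_i X_{t-i} + eps_t, the
one-step-ahead conditional mean is
  E[X_{t+1} | X_t, ...] = c + sum_i phi_i X_{t+1-i}.
Substitute known values:
  E[X_{t+1} | ...] = (0.347) * (7) + (-0.003) * (-7)
                   = 2.4500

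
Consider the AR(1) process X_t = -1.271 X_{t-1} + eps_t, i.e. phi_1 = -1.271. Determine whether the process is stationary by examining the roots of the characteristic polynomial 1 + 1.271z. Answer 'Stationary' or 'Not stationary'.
\text{Not stationary}

The AR(p) characteristic polynomial is P(z) = 1 + 1.271z.
Stationarity requires all roots to lie outside the unit circle, i.e. |z| > 1 for every root.
This is linear in z: 1 + (1.271) z = 0  =>  z = -1/(1.271) = -0.786782,  |z| = 0.786782.
Moduli of all roots: 0.7868.
All moduli strictly greater than 1? No.
Verdict: Not stationary.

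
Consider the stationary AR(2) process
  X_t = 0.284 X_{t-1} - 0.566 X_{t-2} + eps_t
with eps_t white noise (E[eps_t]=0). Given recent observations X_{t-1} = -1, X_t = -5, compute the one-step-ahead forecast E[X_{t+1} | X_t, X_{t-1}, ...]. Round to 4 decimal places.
E[X_{t+1} \mid \mathcal F_t] = -0.8540

For an AR(p) model X_t = c + sum_i phi_i X_{t-i} + eps_t, the
one-step-ahead conditional mean is
  E[X_{t+1} | X_t, ...] = c + sum_i phi_i X_{t+1-i}.
Substitute known values:
  E[X_{t+1} | ...] = (0.284) * (-5) + (-0.566) * (-1)
                   = -0.8540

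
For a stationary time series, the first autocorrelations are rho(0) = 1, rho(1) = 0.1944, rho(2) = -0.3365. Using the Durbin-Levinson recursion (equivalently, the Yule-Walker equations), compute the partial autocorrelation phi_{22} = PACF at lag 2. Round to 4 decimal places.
\phi_{22} = -0.3890

The PACF at lag k is phi_{kk}, the last component of the solution
to the Yule-Walker system G_k phi = r_k where
  (G_k)_{ij} = rho(|i - j|), (r_k)_i = rho(i), i,j = 1..k.
Equivalently, Durbin-Levinson gives phi_{kk} iteratively:
  phi_{11} = rho(1)
  phi_{kk} = [rho(k) - sum_{j=1..k-1} phi_{k-1,j} rho(k-j)]
            / [1 - sum_{j=1..k-1} phi_{k-1,j} rho(j)],
  phi_{k,j} = phi_{k-1,j} - phi_{kk} phi_{k-1,k-j},  j = 1..k-1.
Step k = 1:
  phi_11 = rho(1) = 0.1944.
Step k = 2:
  phi_22 = [rho(2) - phi_11 rho(1)] / [1 - phi_11 rho(1)] = [-0.3365 - (0.1944)(0.1944)] / [1 - (0.1944)(0.1944)]
         = -0.37429136 / 0.96220864 = -0.389.
Therefore phi_{22} = -0.3890.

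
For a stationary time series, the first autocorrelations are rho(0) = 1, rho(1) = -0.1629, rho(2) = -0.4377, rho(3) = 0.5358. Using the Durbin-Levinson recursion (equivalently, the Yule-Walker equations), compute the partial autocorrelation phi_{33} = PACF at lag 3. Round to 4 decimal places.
\phi_{33} = 0.4691

The PACF at lag k is phi_{kk}, the last component of the solution
to the Yule-Walker system G_k phi = r_k where
  (G_k)_{ij} = rho(|i - j|), (r_k)_i = rho(i), i,j = 1..k.
Equivalently, Durbin-Levinson gives phi_{kk} iteratively:
  phi_{11} = rho(1)
  phi_{kk} = [rho(k) - sum_{j=1..k-1} phi_{k-1,j} rho(k-j)]
            / [1 - sum_{j=1..k-1} phi_{k-1,j} rho(j)],
  phi_{k,j} = phi_{k-1,j} - phi_{kk} phi_{k-1,k-j},  j = 1..k-1.
Step k = 1:
  phi_11 = rho(1) = -0.1629.
Step k = 2:
  phi_22 = [rho(2) - phi_11 rho(1)] / [1 - phi_11 rho(1)] = [-0.4377 - (-0.1629)(-0.1629)] / [1 - (-0.1629)(-0.1629)]
         = -0.46423641 / 0.97346359 = -0.476891.
  Update: phi_21 = phi_11 - phi_22 phi_11 = -0.1629 - (-0.476891)(-0.1629) = -0.240586.
Step k = 3:
  phi_33 = [rho(3) - phi_21 rho(2) - phi_22 rho(1)] / [1 - phi_21 rho(1) - phi_22 rho(2)]
    numerator   = 0.5358 - (-0.240586)(-0.4377) - (-0.476891)(-0.1629) = 0.35281007
    denominator = 1 - (-0.240586)(-0.1629) - (-0.476891)(-0.4377) = 0.75207324
  phi_33 = 0.35281007 / 0.75207324 = 0.4691.
Therefore phi_{33} = 0.4691.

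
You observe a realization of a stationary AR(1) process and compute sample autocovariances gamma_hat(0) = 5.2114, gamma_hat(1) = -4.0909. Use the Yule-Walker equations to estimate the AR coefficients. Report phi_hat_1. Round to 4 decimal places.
\hat\phi_{1} = -0.7850

The Yule-Walker equations for an AR(p) process read, in matrix form,
  Gamma_p phi = r_p,   with   (Gamma_p)_{ij} = gamma(|i - j|),
                       (r_p)_i = gamma(i),   i,j = 1..p.
Substitute the sample gammas (Toeplitz matrix and right-hand side of size 1):
  Gamma_p = [[5.2114]]
  r_p     = [-4.0909]
With p = 1 this is the single equation gamma(0) phi_1 = gamma(1):
  phi_hat_1 = gamma(1) / gamma(0) = -4.0909 / 5.2114 = -0.7850.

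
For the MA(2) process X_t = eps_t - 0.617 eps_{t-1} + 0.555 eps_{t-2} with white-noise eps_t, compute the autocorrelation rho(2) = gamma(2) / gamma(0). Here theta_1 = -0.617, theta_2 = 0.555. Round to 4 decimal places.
\rho(2) = 0.3287

For an MA(q) process with theta_0 = 1, the autocovariance is
  gamma(k) = sigma^2 * sum_{i=0..q-k} theta_i * theta_{i+k},
and rho(k) = gamma(k) / gamma(0). Sigma^2 cancels.
  numerator   = (1)*(0.555) = 0.555.
  denominator = (1)^2 + (-0.617)^2 + (0.555)^2 = 1.688714.
  rho(2) = 0.555 / 1.688714 = 0.3287.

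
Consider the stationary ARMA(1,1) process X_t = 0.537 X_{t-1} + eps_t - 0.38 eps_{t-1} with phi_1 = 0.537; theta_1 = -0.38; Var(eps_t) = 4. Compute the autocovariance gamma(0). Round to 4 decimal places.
\gamma(0) = 4.1385

Multiply the model equation by X_{t-k} and take expectations. With theta_0 = psi_0 = 1 and psi_j the MA(infinity) weights, this gives
  gamma(k) - sum_i phi_i gamma(k-i) = c_k,
  c_k = sigma^2 * sum_{j=k..q} theta_j psi_{j-k}   (c_k = 0 for k > q),
using gamma(-m) = gamma(m).
psi-weights needed (psi_j = theta_j + sum_i phi_i psi_{j-i}):
  psi_1 = theta_1 + phi_1 = -0.38 + (0.537) = 0.157
Right-hand sides:
  c_0 = sigma^2 (1 + theta_1 psi_1) = 4 * (1 + (-0.38)(0.157)) = 4 * 0.94034 = 3.76136
  c_1 = sigma^2 theta_1 = 4 * (-0.38) = -1.52
  c_2 = 0
Equations for k = 0 and k = 1 (AR order 1):
  gamma(0) = phi_1 gamma(1) + c_0
  gamma(1) = phi_1 gamma(0) + c_1
Substituting the second into the first: gamma(0) (1 - phi_1^2) = c_0 + phi_1 c_1, so
  gamma(0) = (c_0 + phi_1 c_1) / (1 - phi_1^2) = (3.76136 + (0.537)(-1.52)) / (1 - (0.537)^2) = 2.94512 / 0.711631 = 4.138549.
Therefore gamma(0) = 4.1385 (to 4 decimal places).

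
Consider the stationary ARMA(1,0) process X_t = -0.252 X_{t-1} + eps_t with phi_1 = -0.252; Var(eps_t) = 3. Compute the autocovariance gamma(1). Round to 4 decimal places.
\gamma(1) = -0.8073

Multiply the model equation by X_{t-k} and take expectations. With theta_0 = psi_0 = 1 and psi_j the MA(infinity) weights, this gives
  gamma(k) - sum_i phi_i gamma(k-i) = c_k,
  c_k = sigma^2 * sum_{j=k..q} theta_j psi_{j-k}   (c_k = 0 for k > q),
using gamma(-m) = gamma(m).
Pure AR (q = 0): c_0 = sigma^2 = 3, c_k = 0 for k >= 1.
Equations for k = 0 and k = 1 (AR order 1):
  gamma(0) = phi_1 gamma(1) + c_0
  gamma(1) = phi_1 gamma(0) + c_1
Substituting the second into the first: gamma(0) (1 - phi_1^2) = c_0 + phi_1 c_1, so
  gamma(0) = c_0 / (1 - phi_1^2) = 3 / (1 - (-0.252)^2) = 3 / 0.936496 = 3.203431.
  gamma(1) = phi_1 gamma(0) = (-0.252)(3.203431) = -0.807265.
Therefore gamma(1) = -0.8073 (to 4 decimal places).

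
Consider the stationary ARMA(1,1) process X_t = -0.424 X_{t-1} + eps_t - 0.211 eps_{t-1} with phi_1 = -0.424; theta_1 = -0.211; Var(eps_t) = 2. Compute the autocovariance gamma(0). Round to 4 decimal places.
\gamma(0) = 2.9832

Multiply the model equation by X_{t-k} and take expectations. With theta_0 = psi_0 = 1 and psi_j the MA(infinity) weights, this gives
  gamma(k) - sum_i phi_i gamma(k-i) = c_k,
  c_k = sigma^2 * sum_{j=k..q} theta_j psi_{j-k}   (c_k = 0 for k > q),
using gamma(-m) = gamma(m).
psi-weights needed (psi_j = theta_j + sum_i phi_i psi_{j-i}):
  psi_1 = theta_1 + phi_1 = -0.211 + (-0.424) = -0.635
Right-hand sides:
  c_0 = sigma^2 (1 + theta_1 psi_1) = 2 * (1 + (-0.211)(-0.635)) = 2 * 1.133985 = 2.26797
  c_1 = sigma^2 theta_1 = 2 * (-0.211) = -0.422
  c_2 = 0
Equations for k = 0 and k = 1 (AR order 1):
  gamma(0) = phi_1 gamma(1) + c_0
  gamma(1) = phi_1 gamma(0) + c_1
Substituting the second into the first: gamma(0) (1 - phi_1^2) = c_0 + phi_1 c_1, so
  gamma(0) = (c_0 + phi_1 c_1) / (1 - phi_1^2) = (2.26797 + (-0.424)(-0.422)) / (1 - (-0.424)^2) = 2.446898 / 0.820224 = 2.983207.
Therefore gamma(0) = 2.9832 (to 4 decimal places).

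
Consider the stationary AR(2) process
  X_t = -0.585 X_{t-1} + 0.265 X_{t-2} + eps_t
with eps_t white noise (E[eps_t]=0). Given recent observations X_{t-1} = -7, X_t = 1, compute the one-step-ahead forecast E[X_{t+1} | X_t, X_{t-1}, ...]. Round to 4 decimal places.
E[X_{t+1} \mid \mathcal F_t] = -2.4400

For an AR(p) model X_t = c + sum_i phi_i X_{t-i} + eps_t, the
one-step-ahead conditional mean is
  E[X_{t+1} | X_t, ...] = c + sum_i phi_i X_{t+1-i}.
Substitute known values:
  E[X_{t+1} | ...] = (-0.585) * (1) + (0.265) * (-7)
                   = -2.4400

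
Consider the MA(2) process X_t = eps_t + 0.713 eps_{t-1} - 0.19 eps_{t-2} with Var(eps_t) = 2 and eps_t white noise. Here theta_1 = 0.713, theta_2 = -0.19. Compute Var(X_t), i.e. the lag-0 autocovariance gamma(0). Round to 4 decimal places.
\gamma(0) = 3.0889

For an MA(q) process X_t = eps_t + sum_i theta_i eps_{t-i} with
Var(eps_t) = sigma^2, the variance is
  gamma(0) = sigma^2 * (1 + sum_i theta_i^2).
  sum_i theta_i^2 = (0.713)^2 + (-0.19)^2 = 0.508369 + 0.0361 = 0.544469.
  gamma(0) = 2 * (1 + 0.544469) = 2 * 1.544469 = 3.088938, which rounds to 3.0889.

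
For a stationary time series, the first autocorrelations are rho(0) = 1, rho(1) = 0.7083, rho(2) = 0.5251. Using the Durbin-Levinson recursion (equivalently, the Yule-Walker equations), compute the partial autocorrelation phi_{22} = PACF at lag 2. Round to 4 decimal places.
\phi_{22} = 0.0470

The PACF at lag k is phi_{kk}, the last component of the solution
to the Yule-Walker system G_k phi = r_k where
  (G_k)_{ij} = rho(|i - j|), (r_k)_i = rho(i), i,j = 1..k.
Equivalently, Durbin-Levinson gives phi_{kk} iteratively:
  phi_{11} = rho(1)
  phi_{kk} = [rho(k) - sum_{j=1..k-1} phi_{k-1,j} rho(k-j)]
            / [1 - sum_{j=1..k-1} phi_{k-1,j} rho(j)],
  phi_{k,j} = phi_{k-1,j} - phi_{kk} phi_{k-1,k-j},  j = 1..k-1.
Step k = 1:
  phi_11 = rho(1) = 0.7083.
Step k = 2:
  phi_22 = [rho(2) - phi_11 rho(1)] / [1 - phi_11 rho(1)] = [0.5251 - (0.7083)(0.7083)] / [1 - (0.7083)(0.7083)]
         = 0.02341111 / 0.49831111 = 0.047.
Therefore phi_{22} = 0.0470.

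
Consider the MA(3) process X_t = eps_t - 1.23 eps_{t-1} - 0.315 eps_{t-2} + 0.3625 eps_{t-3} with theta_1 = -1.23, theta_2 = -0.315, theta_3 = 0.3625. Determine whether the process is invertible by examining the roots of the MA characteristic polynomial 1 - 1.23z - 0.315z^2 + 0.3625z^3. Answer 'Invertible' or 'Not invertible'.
\text{Not invertible}

The MA(q) characteristic polynomial is P(z) = 1 - 1.23z - 0.315z^2 + 0.3625z^3.
Invertibility requires all roots to lie outside the unit circle, i.e. |z| > 1 for every root.
Degree 3: look for a simple real root z0 first, then factor out (1 - z/z0) and solve the remaining quadratic.
Testing z0 = 0.8: P(0.8) = 1 + (-1.23)(0.8) + (-0.315)(0.8)^2 + (0.3625)(0.8)^3
  = 1 + (-0.984) + (-0.2016) + (0.1856) = 0.  So z_0 = 0.8 is a root, |z_0| = 0.8.
Divide out the factor (1 - 1.25 z) = (1 - z/z0) (since 1/z0 = 1.25):
  P(z) = (1 - 1.25 z)(1 + (0.02) z + (-0.29) z^2)
  [check: z-coef 0.02 - (1.25) = -1.23; z^2-coef -0.29 - (1.25)(0.02) = -0.315; z^3-coef -(1.25)(-0.29) = 0.3625.]
Remaining roots from the quadratic factor 1 + (0.02) z + (-0.29) z^2:
  Set 1 + (0.02) z + (-0.29) z^2 = 0, i.e. a z^2 + b z + c = 0 with a = -0.29, b = 0.02, c = 1.
  Discriminant D = b^2 - 4ac = (0.02)^2 - 4*(-0.29)*1 = 0.0004 - (-1.16) = 1.1604.
  D >= 0, so the roots are real: z = (-b +/- sqrt(D)) / (2a) = (-0.02 +/- 1.077219) / (-0.58).
    z_1 = (-0.02 + 1.077219) / (-0.58) = -1.8228,   |z_1| = 1.8228.
    z_2 = (-0.02 - 1.077219) / (-0.58) = 1.8918,   |z_2| = 1.8918.
Moduli of all roots: 0.8000, 1.8228, 1.8918.
All moduli strictly greater than 1? No.
Verdict: Not invertible.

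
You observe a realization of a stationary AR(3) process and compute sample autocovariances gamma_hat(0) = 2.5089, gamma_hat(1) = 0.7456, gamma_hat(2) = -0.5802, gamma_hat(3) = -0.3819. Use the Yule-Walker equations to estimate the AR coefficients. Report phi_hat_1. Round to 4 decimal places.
\hat\phi_{1} = 0.4210

The Yule-Walker equations for an AR(p) process read, in matrix form,
  Gamma_p phi = r_p,   with   (Gamma_p)_{ij} = gamma(|i - j|),
                       (r_p)_i = gamma(i),   i,j = 1..p.
Substitute the sample gammas (Toeplitz matrix and right-hand side of size 3):
  Gamma_p = [[2.5089, 0.7456, -0.5802], [0.7456, 2.5089, 0.7456], [-0.5802, 0.7456, 2.5089]]
  r_p     = [0.7456, -0.5802, -0.3819]
Written out (R1..R3):
  (R1) 2.5089 phi_1 + 0.7456 phi_2 - 0.5802 phi_3 = 0.7456
  (R2) 0.7456 phi_1 + 2.5089 phi_2 + 0.7456 phi_3 = -0.5802
  (R3) -0.5802 phi_1 + 0.7456 phi_2 + 2.5089 phi_3 = -0.3819
Gaussian elimination:
  R2 <- R2 - (0.7456/2.5089) R1 = R2 - (0.297182) R1:  2.287321 phi_2 + 0.918025 phi_3 = -0.801779
  R3 <- R3 - (-0.5802/2.5089) R1 = R3 - (-0.231257) R1:  0.918025 phi_2 + 2.374725 phi_3 = -0.209475
  R3 <- R3 - (0.918025/2.287321) R2 = R3 - (0.401354) R2:  2.006272 phi_3 = 0.112322
Back-substitution:
  phi_hat_3 = 0.112322 / 2.006272 = 0.055985
  phi_hat_2 = (-0.801779 - (0.918025)(0.055985)) / 2.287321 = -0.373002
  phi_hat_1 = (0.7456 - (0.7456)(-0.373002) - (-0.5802)(0.055985)) / 2.5089 = 0.420978
So phi_hat = [0.4210, -0.3730, 0.0560].
Therefore phi_hat_1 = 0.4210.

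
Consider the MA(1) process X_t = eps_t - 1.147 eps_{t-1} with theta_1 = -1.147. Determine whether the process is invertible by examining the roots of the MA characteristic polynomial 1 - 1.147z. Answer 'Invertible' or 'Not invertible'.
\text{Not invertible}

The MA(q) characteristic polynomial is P(z) = 1 - 1.147z.
Invertibility requires all roots to lie outside the unit circle, i.e. |z| > 1 for every root.
This is linear in z: 1 + (-1.147) z = 0  =>  z = -1/(-1.147) = 0.87184,  |z| = 0.87184.
Moduli of all roots: 0.8718.
All moduli strictly greater than 1? No.
Verdict: Not invertible.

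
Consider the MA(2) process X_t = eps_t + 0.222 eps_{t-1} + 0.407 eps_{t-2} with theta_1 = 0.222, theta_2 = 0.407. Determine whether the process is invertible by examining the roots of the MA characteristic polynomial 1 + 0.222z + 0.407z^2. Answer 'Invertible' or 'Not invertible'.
\text{Invertible}

The MA(q) characteristic polynomial is P(z) = 1 + 0.222z + 0.407z^2.
Invertibility requires all roots to lie outside the unit circle, i.e. |z| > 1 for every root.
Set 1 + (0.222) z + (0.407) z^2 = 0, i.e. a z^2 + b z + c = 0 with a = 0.407, b = 0.222, c = 1.
Discriminant D = b^2 - 4ac = (0.222)^2 - 4*(0.407)*1 = 0.049284 - (1.628) = -1.578716.
D < 0, so the roots are the complex-conjugate pair z = (-b +/- i sqrt(-D)) / (2a) = -0.2727 +/- 1.5436i.
For a conjugate pair |z|^2 = z * conj(z) = (product of roots) = c/a = 1/(0.407) = 2.457002, so |z| = sqrt(2.457002) = 1.5675 for both roots.
Moduli of all roots: 1.5675, 1.5675.
All moduli strictly greater than 1? Yes.
Verdict: Invertible.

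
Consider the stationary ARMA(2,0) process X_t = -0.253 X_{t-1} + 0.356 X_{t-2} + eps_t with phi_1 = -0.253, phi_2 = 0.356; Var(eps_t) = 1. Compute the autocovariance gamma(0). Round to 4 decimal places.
\gamma(0) = 1.3541

Multiply the model equation by X_{t-k} and take expectations. With theta_0 = psi_0 = 1 and psi_j the MA(infinity) weights, this gives
  gamma(k) - sum_i phi_i gamma(k-i) = c_k,
  c_k = sigma^2 * sum_{j=k..q} theta_j psi_{j-k}   (c_k = 0 for k > q),
using gamma(-m) = gamma(m).
Pure AR (q = 0): c_0 = sigma^2 = 1, c_k = 0 for k >= 1.
Equations for k = 0, 1, 2 (AR order 2, c_2 = 0):
  (E0) gamma(0) = phi_1 gamma(1) + phi_2 gamma(2) + c_0
  (E1) gamma(1) = phi_1 gamma(0) + phi_2 gamma(1) + c_1
  (E2) gamma(2) = phi_1 gamma(1) + phi_2 gamma(0)
From (E1): gamma(1) = A gamma(0) + B with
  A = phi_1 / (1 - phi_2) = -0.253 / 0.644 = -0.392857,   B = c_1 / (1 - phi_2) = 0 / 0.644 = 0.
Insert (E2) into (E0): gamma(0) (1 - phi_2^2) = phi_1 (1 + phi_2) gamma(1) + c_0.
  phi_1 (1 + phi_2) = (-0.253)(1.356) = -0.343068,   1 - phi_2^2 = 0.873264.
Replace gamma(1) by A gamma(0) + B and collect gamma(0):
  gamma(0) [0.873264 - (-0.343068)(-0.392857)] = c_0 = 1
  gamma(0) * 0.738487 = 1
  gamma(0) = 1 / 0.738487 = 1.354119.
Therefore gamma(0) = 1.3541 (to 4 decimal places).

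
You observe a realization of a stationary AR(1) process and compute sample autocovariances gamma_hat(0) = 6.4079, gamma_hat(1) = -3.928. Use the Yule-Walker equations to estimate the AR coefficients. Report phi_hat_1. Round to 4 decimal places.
\hat\phi_{1} = -0.6130

The Yule-Walker equations for an AR(p) process read, in matrix form,
  Gamma_p phi = r_p,   with   (Gamma_p)_{ij} = gamma(|i - j|),
                       (r_p)_i = gamma(i),   i,j = 1..p.
Substitute the sample gammas (Toeplitz matrix and right-hand side of size 1):
  Gamma_p = [[6.4079]]
  r_p     = [-3.928]
With p = 1 this is the single equation gamma(0) phi_1 = gamma(1):
  phi_hat_1 = gamma(1) / gamma(0) = -3.928 / 6.4079 = -0.6130.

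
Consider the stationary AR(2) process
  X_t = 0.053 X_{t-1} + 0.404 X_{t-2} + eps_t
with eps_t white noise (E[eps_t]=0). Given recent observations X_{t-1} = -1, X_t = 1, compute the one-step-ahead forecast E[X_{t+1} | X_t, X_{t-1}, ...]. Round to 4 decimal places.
E[X_{t+1} \mid \mathcal F_t] = -0.3510

For an AR(p) model X_t = c + sum_i phi_i X_{t-i} + eps_t, the
one-step-ahead conditional mean is
  E[X_{t+1} | X_t, ...] = c + sum_i phi_i X_{t+1-i}.
Substitute known values:
  E[X_{t+1} | ...] = (0.053) * (1) + (0.404) * (-1)
                   = -0.3510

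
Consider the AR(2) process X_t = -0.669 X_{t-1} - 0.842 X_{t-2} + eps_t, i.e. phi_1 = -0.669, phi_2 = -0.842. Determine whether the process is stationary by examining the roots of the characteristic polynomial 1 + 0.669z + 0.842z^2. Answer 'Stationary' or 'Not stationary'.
\text{Stationary}

The AR(p) characteristic polynomial is P(z) = 1 + 0.669z + 0.842z^2.
Stationarity requires all roots to lie outside the unit circle, i.e. |z| > 1 for every root.
Set 1 + (0.669) z + (0.842) z^2 = 0, i.e. a z^2 + b z + c = 0 with a = 0.842, b = 0.669, c = 1.
Discriminant D = b^2 - 4ac = (0.669)^2 - 4*(0.842)*1 = 0.447561 - (3.368) = -2.920439.
D < 0, so the roots are the complex-conjugate pair z = (-b +/- i sqrt(-D)) / (2a) = -0.3973 +/- 1.0148i.
For a conjugate pair |z|^2 = z * conj(z) = (product of roots) = c/a = 1/(0.842) = 1.187648, so |z| = sqrt(1.187648) = 1.0898 for both roots.
Moduli of all roots: 1.0898, 1.0898.
All moduli strictly greater than 1? Yes.
Verdict: Stationary.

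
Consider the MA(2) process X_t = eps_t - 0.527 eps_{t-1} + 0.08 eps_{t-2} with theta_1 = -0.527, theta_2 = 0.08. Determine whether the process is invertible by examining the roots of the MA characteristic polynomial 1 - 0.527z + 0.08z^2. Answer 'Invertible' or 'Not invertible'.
\text{Invertible}

The MA(q) characteristic polynomial is P(z) = 1 - 0.527z + 0.08z^2.
Invertibility requires all roots to lie outside the unit circle, i.e. |z| > 1 for every root.
Set 1 + (-0.527) z + (0.08) z^2 = 0, i.e. a z^2 + b z + c = 0 with a = 0.08, b = -0.527, c = 1.
Discriminant D = b^2 - 4ac = (-0.527)^2 - 4*(0.08)*1 = 0.277729 - (0.32) = -0.042271.
D < 0, so the roots are the complex-conjugate pair z = (-b +/- i sqrt(-D)) / (2a) = 3.2938 +/- 1.285i.
For a conjugate pair |z|^2 = z * conj(z) = (product of roots) = c/a = 1/(0.08) = 12.5, so |z| = sqrt(12.5) = 3.5355 for both roots.
Moduli of all roots: 3.5355, 3.5355.
All moduli strictly greater than 1? Yes.
Verdict: Invertible.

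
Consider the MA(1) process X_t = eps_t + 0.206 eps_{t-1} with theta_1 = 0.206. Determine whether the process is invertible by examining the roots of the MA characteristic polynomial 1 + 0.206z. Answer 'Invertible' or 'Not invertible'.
\text{Invertible}

The MA(q) characteristic polynomial is P(z) = 1 + 0.206z.
Invertibility requires all roots to lie outside the unit circle, i.e. |z| > 1 for every root.
This is linear in z: 1 + (0.206) z = 0  =>  z = -1/(0.206) = -4.854369,  |z| = 4.854369.
Moduli of all roots: 4.8544.
All moduli strictly greater than 1? Yes.
Verdict: Invertible.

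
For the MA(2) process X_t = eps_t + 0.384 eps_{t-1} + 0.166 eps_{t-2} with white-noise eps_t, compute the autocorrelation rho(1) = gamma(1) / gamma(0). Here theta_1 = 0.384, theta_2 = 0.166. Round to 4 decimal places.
\rho(1) = 0.3811

For an MA(q) process with theta_0 = 1, the autocovariance is
  gamma(k) = sigma^2 * sum_{i=0..q-k} theta_i * theta_{i+k},
and rho(k) = gamma(k) / gamma(0). Sigma^2 cancels.
  numerator   = (1)*(0.384) + (0.384)*(0.166) = 0.447744.
  denominator = (1)^2 + (0.384)^2 + (0.166)^2 = 1.175012.
  rho(1) = 0.447744 / 1.175012 = 0.3811.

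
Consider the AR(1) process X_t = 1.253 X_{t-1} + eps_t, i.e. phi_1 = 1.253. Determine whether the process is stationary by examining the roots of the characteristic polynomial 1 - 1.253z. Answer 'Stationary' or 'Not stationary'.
\text{Not stationary}

The AR(p) characteristic polynomial is P(z) = 1 - 1.253z.
Stationarity requires all roots to lie outside the unit circle, i.e. |z| > 1 for every root.
This is linear in z: 1 + (-1.253) z = 0  =>  z = -1/(-1.253) = 0.798085,  |z| = 0.798085.
Moduli of all roots: 0.7981.
All moduli strictly greater than 1? No.
Verdict: Not stationary.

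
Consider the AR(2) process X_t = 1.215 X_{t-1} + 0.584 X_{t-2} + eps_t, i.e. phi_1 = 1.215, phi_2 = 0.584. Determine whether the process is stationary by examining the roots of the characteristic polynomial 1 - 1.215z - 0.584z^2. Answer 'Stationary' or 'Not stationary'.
\text{Not stationary}

The AR(p) characteristic polynomial is P(z) = 1 - 1.215z - 0.584z^2.
Stationarity requires all roots to lie outside the unit circle, i.e. |z| > 1 for every root.
Set 1 + (-1.215) z + (-0.584) z^2 = 0, i.e. a z^2 + b z + c = 0 with a = -0.584, b = -1.215, c = 1.
Discriminant D = b^2 - 4ac = (-1.215)^2 - 4*(-0.584)*1 = 1.476225 - (-2.336) = 3.812225.
D >= 0, so the roots are real: z = (-b +/- sqrt(D)) / (2a) = (1.215 +/- 1.952492) / (-1.168).
  z_1 = (1.215 + 1.952492) / (-1.168) = -2.7119,   |z_1| = 2.7119.
  z_2 = (1.215 - 1.952492) / (-1.168) = 0.6314,   |z_2| = 0.6314.
Moduli of all roots: 2.7119, 0.6314.
All moduli strictly greater than 1? No.
Verdict: Not stationary.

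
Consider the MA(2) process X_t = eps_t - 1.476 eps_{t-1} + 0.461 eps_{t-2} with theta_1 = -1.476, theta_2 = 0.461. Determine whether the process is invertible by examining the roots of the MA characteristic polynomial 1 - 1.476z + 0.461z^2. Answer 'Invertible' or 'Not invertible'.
\text{Not invertible}

The MA(q) characteristic polynomial is P(z) = 1 - 1.476z + 0.461z^2.
Invertibility requires all roots to lie outside the unit circle, i.e. |z| > 1 for every root.
Set 1 + (-1.476) z + (0.461) z^2 = 0, i.e. a z^2 + b z + c = 0 with a = 0.461, b = -1.476, c = 1.
Discriminant D = b^2 - 4ac = (-1.476)^2 - 4*(0.461)*1 = 2.178576 - (1.844) = 0.334576.
D >= 0, so the roots are real: z = (-b +/- sqrt(D)) / (2a) = (1.476 +/- 0.578425) / (0.922).
  z_1 = (1.476 + 0.578425) / (0.922) = 2.2282,   |z_1| = 2.2282.
  z_2 = (1.476 - 0.578425) / (0.922) = 0.9735,   |z_2| = 0.9735.
Moduli of all roots: 2.2282, 0.9735.
All moduli strictly greater than 1? No.
Verdict: Not invertible.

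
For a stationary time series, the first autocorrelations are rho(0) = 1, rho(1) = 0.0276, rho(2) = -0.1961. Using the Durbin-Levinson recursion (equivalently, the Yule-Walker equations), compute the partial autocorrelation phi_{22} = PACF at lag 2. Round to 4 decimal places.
\phi_{22} = -0.1970

The PACF at lag k is phi_{kk}, the last component of the solution
to the Yule-Walker system G_k phi = r_k where
  (G_k)_{ij} = rho(|i - j|), (r_k)_i = rho(i), i,j = 1..k.
Equivalently, Durbin-Levinson gives phi_{kk} iteratively:
  phi_{11} = rho(1)
  phi_{kk} = [rho(k) - sum_{j=1..k-1} phi_{k-1,j} rho(k-j)]
            / [1 - sum_{j=1..k-1} phi_{k-1,j} rho(j)],
  phi_{k,j} = phi_{k-1,j} - phi_{kk} phi_{k-1,k-j},  j = 1..k-1.
Step k = 1:
  phi_11 = rho(1) = 0.0276.
Step k = 2:
  phi_22 = [rho(2) - phi_11 rho(1)] / [1 - phi_11 rho(1)] = [-0.1961 - (0.0276)(0.0276)] / [1 - (0.0276)(0.0276)]
         = -0.19686176 / 0.99923824 = -0.197.
Therefore phi_{22} = -0.1970.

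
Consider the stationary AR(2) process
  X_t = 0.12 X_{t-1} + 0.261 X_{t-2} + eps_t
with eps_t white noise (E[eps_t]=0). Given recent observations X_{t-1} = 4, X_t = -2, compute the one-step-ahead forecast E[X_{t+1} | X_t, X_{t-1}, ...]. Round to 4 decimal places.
E[X_{t+1} \mid \mathcal F_t] = 0.8040

For an AR(p) model X_t = c + sum_i phi_i X_{t-i} + eps_t, the
one-step-ahead conditional mean is
  E[X_{t+1} | X_t, ...] = c + sum_i phi_i X_{t+1-i}.
Substitute known values:
  E[X_{t+1} | ...] = (0.12) * (-2) + (0.261) * (4)
                   = 0.8040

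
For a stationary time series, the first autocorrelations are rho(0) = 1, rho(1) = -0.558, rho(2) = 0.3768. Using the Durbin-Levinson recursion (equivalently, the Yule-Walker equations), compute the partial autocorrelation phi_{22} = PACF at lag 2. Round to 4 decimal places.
\phi_{22} = 0.0950

The PACF at lag k is phi_{kk}, the last component of the solution
to the Yule-Walker system G_k phi = r_k where
  (G_k)_{ij} = rho(|i - j|), (r_k)_i = rho(i), i,j = 1..k.
Equivalently, Durbin-Levinson gives phi_{kk} iteratively:
  phi_{11} = rho(1)
  phi_{kk} = [rho(k) - sum_{j=1..k-1} phi_{k-1,j} rho(k-j)]
            / [1 - sum_{j=1..k-1} phi_{k-1,j} rho(j)],
  phi_{k,j} = phi_{k-1,j} - phi_{kk} phi_{k-1,k-j},  j = 1..k-1.
Step k = 1:
  phi_11 = rho(1) = -0.558.
Step k = 2:
  phi_22 = [rho(2) - phi_11 rho(1)] / [1 - phi_11 rho(1)] = [0.3768 - (-0.558)(-0.558)] / [1 - (-0.558)(-0.558)]
         = 0.065436 / 0.688636 = 0.095.
Therefore phi_{22} = 0.0950.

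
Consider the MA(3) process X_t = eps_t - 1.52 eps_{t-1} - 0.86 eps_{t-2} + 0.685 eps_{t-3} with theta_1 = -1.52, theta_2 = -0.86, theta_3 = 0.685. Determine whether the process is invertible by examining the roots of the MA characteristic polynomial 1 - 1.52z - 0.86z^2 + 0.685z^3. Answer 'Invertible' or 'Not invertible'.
\text{Not invertible}

The MA(q) characteristic polynomial is P(z) = 1 - 1.52z - 0.86z^2 + 0.685z^3.
Invertibility requires all roots to lie outside the unit circle, i.e. |z| > 1 for every root.
Degree 3: look for a simple real root z0 first, then factor out (1 - z/z0) and solve the remaining quadratic.
Testing z0 = 2: P(2) = 1 + (-1.52)(2) + (-0.86)(2)^2 + (0.685)(2)^3
  = 1 + (-3.04) + (-3.44) + (5.48) = 0.  So z_0 = 2 is a root, |z_0| = 2.
Divide out the factor (1 - 0.5 z) = (1 - z/z0) (since 1/z0 = 0.5):
  P(z) = (1 - 0.5 z)(1 + (-1.02) z + (-1.37) z^2)
  [check: z-coef -1.02 - (0.5) = -1.52; z^2-coef -1.37 - (0.5)(-1.02) = -0.86; z^3-coef -(0.5)(-1.37) = 0.685.]
Remaining roots from the quadratic factor 1 + (-1.02) z + (-1.37) z^2:
  Set 1 + (-1.02) z + (-1.37) z^2 = 0, i.e. a z^2 + b z + c = 0 with a = -1.37, b = -1.02, c = 1.
  Discriminant D = b^2 - 4ac = (-1.02)^2 - 4*(-1.37)*1 = 1.0404 - (-5.48) = 6.5204.
  D >= 0, so the roots are real: z = (-b +/- sqrt(D)) / (2a) = (1.02 +/- 2.553507) / (-2.74).
    z_1 = (1.02 + 2.553507) / (-2.74) = -1.3042,   |z_1| = 1.3042.
    z_2 = (1.02 - 2.553507) / (-2.74) = 0.5597,   |z_2| = 0.5597.
Moduli of all roots: 2.0000, 1.3042, 0.5597.
All moduli strictly greater than 1? No.
Verdict: Not invertible.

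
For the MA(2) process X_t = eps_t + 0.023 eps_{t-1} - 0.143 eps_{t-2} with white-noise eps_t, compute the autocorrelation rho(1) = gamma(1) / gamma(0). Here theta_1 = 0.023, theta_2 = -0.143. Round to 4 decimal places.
\rho(1) = 0.0193

For an MA(q) process with theta_0 = 1, the autocovariance is
  gamma(k) = sigma^2 * sum_{i=0..q-k} theta_i * theta_{i+k},
and rho(k) = gamma(k) / gamma(0). Sigma^2 cancels.
  numerator   = (1)*(0.023) + (0.023)*(-0.143) = 0.019711.
  denominator = (1)^2 + (0.023)^2 + (-0.143)^2 = 1.020978.
  rho(1) = 0.019711 / 1.020978 = 0.0193.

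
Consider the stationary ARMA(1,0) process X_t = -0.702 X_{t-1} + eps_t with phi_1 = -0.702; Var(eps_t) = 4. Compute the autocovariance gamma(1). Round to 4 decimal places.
\gamma(1) = -5.5363

Multiply the model equation by X_{t-k} and take expectations. With theta_0 = psi_0 = 1 and psi_j the MA(infinity) weights, this gives
  gamma(k) - sum_i phi_i gamma(k-i) = c_k,
  c_k = sigma^2 * sum_{j=k..q} theta_j psi_{j-k}   (c_k = 0 for k > q),
using gamma(-m) = gamma(m).
Pure AR (q = 0): c_0 = sigma^2 = 4, c_k = 0 for k >= 1.
Equations for k = 0 and k = 1 (AR order 1):
  gamma(0) = phi_1 gamma(1) + c_0
  gamma(1) = phi_1 gamma(0) + c_1
Substituting the second into the first: gamma(0) (1 - phi_1^2) = c_0 + phi_1 c_1, so
  gamma(0) = c_0 / (1 - phi_1^2) = 4 / (1 - (-0.702)^2) = 4 / 0.507196 = 7.886498.
  gamma(1) = phi_1 gamma(0) = (-0.702)(7.886498) = -5.536321.
Therefore gamma(1) = -5.5363 (to 4 decimal places).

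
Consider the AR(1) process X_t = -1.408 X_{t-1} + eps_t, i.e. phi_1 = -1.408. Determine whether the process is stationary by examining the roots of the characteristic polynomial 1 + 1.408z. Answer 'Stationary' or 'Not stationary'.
\text{Not stationary}

The AR(p) characteristic polynomial is P(z) = 1 + 1.408z.
Stationarity requires all roots to lie outside the unit circle, i.e. |z| > 1 for every root.
This is linear in z: 1 + (1.408) z = 0  =>  z = -1/(1.408) = -0.710227,  |z| = 0.710227.
Moduli of all roots: 0.7102.
All moduli strictly greater than 1? No.
Verdict: Not stationary.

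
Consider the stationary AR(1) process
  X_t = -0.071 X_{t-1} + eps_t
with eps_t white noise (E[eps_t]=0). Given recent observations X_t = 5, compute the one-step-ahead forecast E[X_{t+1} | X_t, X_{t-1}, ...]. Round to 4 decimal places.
E[X_{t+1} \mid \mathcal F_t] = -0.3550

For an AR(p) model X_t = c + sum_i phi_i X_{t-i} + eps_t, the
one-step-ahead conditional mean is
  E[X_{t+1} | X_t, ...] = c + sum_i phi_i X_{t+1-i}.
Substitute known values:
  E[X_{t+1} | ...] = (-0.071) * (5)
                   = -0.3550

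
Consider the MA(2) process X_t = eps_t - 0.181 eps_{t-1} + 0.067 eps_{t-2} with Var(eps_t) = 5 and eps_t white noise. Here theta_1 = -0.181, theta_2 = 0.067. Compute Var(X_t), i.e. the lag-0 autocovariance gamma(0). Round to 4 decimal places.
\gamma(0) = 5.1863

For an MA(q) process X_t = eps_t + sum_i theta_i eps_{t-i} with
Var(eps_t) = sigma^2, the variance is
  gamma(0) = sigma^2 * (1 + sum_i theta_i^2).
  sum_i theta_i^2 = (-0.181)^2 + (0.067)^2 = 0.032761 + 0.004489 = 0.03725.
  gamma(0) = 5 * (1 + 0.03725) = 5 * 1.03725 = 5.18625, which rounds to 5.1863.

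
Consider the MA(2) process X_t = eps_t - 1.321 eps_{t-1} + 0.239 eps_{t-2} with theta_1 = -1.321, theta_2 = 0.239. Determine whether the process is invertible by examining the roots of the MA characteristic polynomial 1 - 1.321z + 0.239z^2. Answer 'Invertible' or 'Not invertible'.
\text{Not invertible}

The MA(q) characteristic polynomial is P(z) = 1 - 1.321z + 0.239z^2.
Invertibility requires all roots to lie outside the unit circle, i.e. |z| > 1 for every root.
Set 1 + (-1.321) z + (0.239) z^2 = 0, i.e. a z^2 + b z + c = 0 with a = 0.239, b = -1.321, c = 1.
Discriminant D = b^2 - 4ac = (-1.321)^2 - 4*(0.239)*1 = 1.745041 - (0.956) = 0.789041.
D >= 0, so the roots are real: z = (-b +/- sqrt(D)) / (2a) = (1.321 +/- 0.88828) / (0.478).
  z_1 = (1.321 + 0.88828) / (0.478) = 4.6219,   |z_1| = 4.6219.
  z_2 = (1.321 - 0.88828) / (0.478) = 0.9053,   |z_2| = 0.9053.
Moduli of all roots: 4.6219, 0.9053.
All moduli strictly greater than 1? No.
Verdict: Not invertible.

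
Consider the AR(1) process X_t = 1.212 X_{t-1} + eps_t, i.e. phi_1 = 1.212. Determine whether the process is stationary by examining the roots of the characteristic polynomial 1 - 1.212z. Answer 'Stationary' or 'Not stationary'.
\text{Not stationary}

The AR(p) characteristic polynomial is P(z) = 1 - 1.212z.
Stationarity requires all roots to lie outside the unit circle, i.e. |z| > 1 for every root.
This is linear in z: 1 + (-1.212) z = 0  =>  z = -1/(-1.212) = 0.825083,  |z| = 0.825083.
Moduli of all roots: 0.8251.
All moduli strictly greater than 1? No.
Verdict: Not stationary.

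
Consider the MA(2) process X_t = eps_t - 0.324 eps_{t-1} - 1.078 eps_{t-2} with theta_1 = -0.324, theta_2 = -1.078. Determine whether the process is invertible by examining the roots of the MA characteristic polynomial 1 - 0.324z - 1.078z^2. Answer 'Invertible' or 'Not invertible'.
\text{Not invertible}

The MA(q) characteristic polynomial is P(z) = 1 - 0.324z - 1.078z^2.
Invertibility requires all roots to lie outside the unit circle, i.e. |z| > 1 for every root.
Set 1 + (-0.324) z + (-1.078) z^2 = 0, i.e. a z^2 + b z + c = 0 with a = -1.078, b = -0.324, c = 1.
Discriminant D = b^2 - 4ac = (-0.324)^2 - 4*(-1.078)*1 = 0.104976 - (-4.312) = 4.416976.
D >= 0, so the roots are real: z = (-b +/- sqrt(D)) / (2a) = (0.324 +/- 2.10166) / (-2.156).
  z_1 = (0.324 + 2.10166) / (-2.156) = -1.1251,   |z_1| = 1.1251.
  z_2 = (0.324 - 2.10166) / (-2.156) = 0.8245,   |z_2| = 0.8245.
Moduli of all roots: 1.1251, 0.8245.
All moduli strictly greater than 1? No.
Verdict: Not invertible.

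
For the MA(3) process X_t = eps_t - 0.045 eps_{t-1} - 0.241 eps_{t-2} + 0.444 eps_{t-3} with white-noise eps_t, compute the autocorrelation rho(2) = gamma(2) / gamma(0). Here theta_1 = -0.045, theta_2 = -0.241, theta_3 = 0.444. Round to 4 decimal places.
\rho(2) = -0.2076

For an MA(q) process with theta_0 = 1, the autocovariance is
  gamma(k) = sigma^2 * sum_{i=0..q-k} theta_i * theta_{i+k},
and rho(k) = gamma(k) / gamma(0). Sigma^2 cancels.
  numerator   = (1)*(-0.241) + (-0.045)*(0.444) = -0.26098.
  denominator = (1)^2 + (-0.045)^2 + (-0.241)^2 + (0.444)^2 = 1.257242.
  rho(2) = -0.26098 / 1.257242 = -0.2076.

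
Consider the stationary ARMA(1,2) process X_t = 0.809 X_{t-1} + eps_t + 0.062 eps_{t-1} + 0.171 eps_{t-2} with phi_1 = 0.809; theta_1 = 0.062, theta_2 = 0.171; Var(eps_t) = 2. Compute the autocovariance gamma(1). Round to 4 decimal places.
\gamma(1) = 6.8579

Multiply the model equation by X_{t-k} and take expectations. With theta_0 = psi_0 = 1 and psi_j the MA(infinity) weights, this gives
  gamma(k) - sum_i phi_i gamma(k-i) = c_k,
  c_k = sigma^2 * sum_{j=k..q} theta_j psi_{j-k}   (c_k = 0 for k > q),
using gamma(-m) = gamma(m).
psi-weights needed (psi_j = theta_j + sum_i phi_i psi_{j-i}):
  psi_1 = theta_1 + phi_1 = 0.062 + (0.809) = 0.871
  psi_2 = theta_2 + phi_1 psi_1 = 0.171 + (0.809)(0.871) = 0.875639
Right-hand sides:
  c_0 = sigma^2 (1 + theta_1 psi_1 + theta_2 psi_2) = 2 * (1 + (0.062)(0.871) + (0.171)(0.875639)) = 2 * 1.203736 = 2.407473
  c_1 = sigma^2 (theta_1 + theta_2 psi_1) = 2 * (0.062 + (0.171)(0.871)) = 0.421882
  c_2 = sigma^2 theta_2 = 2 * (0.171) = 0.342
Equations for k = 0 and k = 1 (AR order 1):
  gamma(0) = phi_1 gamma(1) + c_0
  gamma(1) = phi_1 gamma(0) + c_1
Substituting the second into the first: gamma(0) (1 - phi_1^2) = c_0 + phi_1 c_1, so
  gamma(0) = (c_0 + phi_1 c_1) / (1 - phi_1^2) = (2.407473 + (0.809)(0.421882)) / (1 - (0.809)^2) = 2.748775 / 0.345519 = 7.955496.
  gamma(1) = phi_1 gamma(0) + c_1 = (0.809)(7.955496) + (0.421882) = 6.857878.
Therefore gamma(1) = 6.8579 (to 4 decimal places).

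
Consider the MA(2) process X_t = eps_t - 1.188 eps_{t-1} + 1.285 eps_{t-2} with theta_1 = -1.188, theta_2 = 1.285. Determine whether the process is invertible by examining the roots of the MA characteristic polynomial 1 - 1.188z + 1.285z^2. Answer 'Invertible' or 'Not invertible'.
\text{Not invertible}

The MA(q) characteristic polynomial is P(z) = 1 - 1.188z + 1.285z^2.
Invertibility requires all roots to lie outside the unit circle, i.e. |z| > 1 for every root.
Set 1 + (-1.188) z + (1.285) z^2 = 0, i.e. a z^2 + b z + c = 0 with a = 1.285, b = -1.188, c = 1.
Discriminant D = b^2 - 4ac = (-1.188)^2 - 4*(1.285)*1 = 1.411344 - (5.14) = -3.728656.
D < 0, so the roots are the complex-conjugate pair z = (-b +/- i sqrt(-D)) / (2a) = 0.4623 +/- 0.7514i.
For a conjugate pair |z|^2 = z * conj(z) = (product of roots) = c/a = 1/(1.285) = 0.77821, so |z| = sqrt(0.77821) = 0.8822 for both roots.
Moduli of all roots: 0.8822, 0.8822.
All moduli strictly greater than 1? No.
Verdict: Not invertible.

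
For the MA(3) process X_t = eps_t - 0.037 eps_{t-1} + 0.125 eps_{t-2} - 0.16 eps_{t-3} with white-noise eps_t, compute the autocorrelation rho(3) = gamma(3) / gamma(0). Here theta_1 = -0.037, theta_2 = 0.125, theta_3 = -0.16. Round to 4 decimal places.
\rho(3) = -0.1535

For an MA(q) process with theta_0 = 1, the autocovariance is
  gamma(k) = sigma^2 * sum_{i=0..q-k} theta_i * theta_{i+k},
and rho(k) = gamma(k) / gamma(0). Sigma^2 cancels.
  numerator   = (1)*(-0.16) = -0.16.
  denominator = (1)^2 + (-0.037)^2 + (0.125)^2 + (-0.16)^2 = 1.042594.
  rho(3) = -0.16 / 1.042594 = -0.1535.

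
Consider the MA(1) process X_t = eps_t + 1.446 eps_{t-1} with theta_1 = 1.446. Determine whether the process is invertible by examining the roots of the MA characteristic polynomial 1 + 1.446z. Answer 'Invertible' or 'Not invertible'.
\text{Not invertible}

The MA(q) characteristic polynomial is P(z) = 1 + 1.446z.
Invertibility requires all roots to lie outside the unit circle, i.e. |z| > 1 for every root.
This is linear in z: 1 + (1.446) z = 0  =>  z = -1/(1.446) = -0.691563,  |z| = 0.691563.
Moduli of all roots: 0.6916.
All moduli strictly greater than 1? No.
Verdict: Not invertible.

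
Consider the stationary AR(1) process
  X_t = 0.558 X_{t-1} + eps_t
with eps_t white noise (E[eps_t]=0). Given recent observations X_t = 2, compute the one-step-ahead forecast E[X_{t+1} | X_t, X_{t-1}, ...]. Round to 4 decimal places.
E[X_{t+1} \mid \mathcal F_t] = 1.1160

For an AR(p) model X_t = c + sum_i phi_i X_{t-i} + eps_t, the
one-step-ahead conditional mean is
  E[X_{t+1} | X_t, ...] = c + sum_i phi_i X_{t+1-i}.
Substitute known values:
  E[X_{t+1} | ...] = (0.558) * (2)
                   = 1.1160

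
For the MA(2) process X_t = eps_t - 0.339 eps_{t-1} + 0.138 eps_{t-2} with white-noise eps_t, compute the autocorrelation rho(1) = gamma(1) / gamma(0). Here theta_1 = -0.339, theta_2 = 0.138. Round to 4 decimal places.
\rho(1) = -0.3402

For an MA(q) process with theta_0 = 1, the autocovariance is
  gamma(k) = sigma^2 * sum_{i=0..q-k} theta_i * theta_{i+k},
and rho(k) = gamma(k) / gamma(0). Sigma^2 cancels.
  numerator   = (1)*(-0.339) + (-0.339)*(0.138) = -0.385782.
  denominator = (1)^2 + (-0.339)^2 + (0.138)^2 = 1.133965.
  rho(1) = -0.385782 / 1.133965 = -0.3402.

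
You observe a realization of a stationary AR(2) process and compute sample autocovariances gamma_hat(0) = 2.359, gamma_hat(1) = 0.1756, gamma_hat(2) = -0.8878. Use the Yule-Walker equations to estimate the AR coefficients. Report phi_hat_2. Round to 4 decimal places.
\hat\phi_{2} = -0.3840

The Yule-Walker equations for an AR(p) process read, in matrix form,
  Gamma_p phi = r_p,   with   (Gamma_p)_{ij} = gamma(|i - j|),
                       (r_p)_i = gamma(i),   i,j = 1..p.
Substitute the sample gammas (Toeplitz matrix and right-hand side of size 2):
  Gamma_p = [[2.359, 0.1756], [0.1756, 2.359]]
  r_p     = [0.1756, -0.8878]
Written out:
  2.359 phi_1 + 0.1756 phi_2 = 0.1756
  0.1756 phi_1 + 2.359 phi_2 = -0.8878
Solve by Cramer's rule:
  det = gamma(0)^2 - gamma(1)^2 = (2.359)^2 - (0.1756)^2 = 5.564881 - 0.03083536 = 5.53404564
  phi_hat_1 = [gamma(1) gamma(0) - gamma(1) gamma(2)] / det = [(0.1756)(2.359) - (0.1756)(-0.8878)] / 5.53404564 = 0.57013808 / 5.53404564 = 0.103
  phi_hat_2 = [gamma(0) gamma(2) - gamma(1)^2] / det = [(2.359)(-0.8878) - (0.1756)^2] / 5.53404564 = -2.12515556 / 5.53404564 = -0.384
So phi_hat = [0.1030, -0.3840].
Therefore phi_hat_2 = -0.3840.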